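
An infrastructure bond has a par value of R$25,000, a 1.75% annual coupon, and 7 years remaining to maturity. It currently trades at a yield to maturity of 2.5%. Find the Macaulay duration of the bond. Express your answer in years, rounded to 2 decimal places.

6.64 years

Periodic yield y = 0.025. Discount each cash flow and weight by its year:
  t   CF        PV=CF/(1+0.025)^t    t·PV
  1       437.50       426.8293       426.8293
  2       437.50       416.4188       832.8376
  3       437.50       406.2622     1,218.7867
  4       437.50       396.3534     1,585.4136
  5       437.50       386.6863     1,933.4313
  6       437.50       377.2549     2,263.5293
  7    25,437.50    21,399.6844   149,797.7909
  Σ                 23,809.4893   158,058.6187
Price P = Σ PV = 23,809.4893.
Macaulay duration = Σ(t·PV) / P = 158,058.6187 / 23,809.4893 = 6.63847 years.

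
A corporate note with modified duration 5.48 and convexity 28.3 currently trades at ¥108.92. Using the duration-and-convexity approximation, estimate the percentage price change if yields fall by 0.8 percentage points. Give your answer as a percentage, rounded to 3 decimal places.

Duration effect: -D_mod·Δy = -5.48 × (-0.008) = +0.043840
Convexity effect: ½·C·(Δy)² = 0.5 × 28.3 × (-0.008)² = +0.0009056
ΔP/P ≈ +0.043840 + 0.0009056 = +0.0447456
= +4.47456%.

+4.475%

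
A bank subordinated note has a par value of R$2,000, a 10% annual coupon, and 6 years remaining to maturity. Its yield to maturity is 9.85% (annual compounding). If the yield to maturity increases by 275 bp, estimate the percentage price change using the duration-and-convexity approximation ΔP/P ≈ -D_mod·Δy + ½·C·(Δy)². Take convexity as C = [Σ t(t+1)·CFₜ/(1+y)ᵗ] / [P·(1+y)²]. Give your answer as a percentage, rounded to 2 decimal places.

With y = 0.0985:
  t   CF        PV=CF/(1+0.0985)^t    t·PV        t(t+1)·PV
  1       200.00       182.0665       182.0665         364.1329
  2       200.00       165.7410       331.4819         994.4458
  3       200.00       150.8794       452.6381       1,810.5522
  4       200.00       137.3503       549.4014       2,747.0069
  5       200.00       125.0345       625.1723       3,751.0335
  6     2,200.00     1,252.0518     7,512.3111      52,586.1776
  Σ                  2,013.1234     9,653.0712      62,253.3489
P = 2,013.1234; D_Mac = 4.79507 yrs; D_mod = 4.36511 yrs; C = 25.62667.
Duration effect: -4.36511 × (+0.0275) = -0.120040
Convexity effect: 0.5 × 25.62667 × (0.0275)² = +0.0096901
ΔP/P ≈ -0.120040 + 0.0096901 = -0.110350 = -11.0350%.

-11.04%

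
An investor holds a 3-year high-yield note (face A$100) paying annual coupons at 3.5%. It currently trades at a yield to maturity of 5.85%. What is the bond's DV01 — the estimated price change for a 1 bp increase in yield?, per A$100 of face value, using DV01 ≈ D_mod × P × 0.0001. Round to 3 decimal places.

Periodic yield y = 0.0585.
  t   CF        PV=CF/(1+0.0585)^t    t·PV
  1         3.50         3.3066         3.3066
  2         3.50         3.1238         6.2476
  3       103.50        87.2706       261.8117
  Σ                     93.7009       271.3659
P = 93.7009; D_Mac = 2.89608 yrs; D_mod = 2.73603 yrs.
DV01 ≈ 2.73603 × 93.7009 × 0.0001 = 0.025637.

A$0.026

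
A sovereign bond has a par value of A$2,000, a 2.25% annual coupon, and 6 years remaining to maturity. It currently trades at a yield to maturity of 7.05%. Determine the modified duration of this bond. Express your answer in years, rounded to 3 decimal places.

Periodic yield y = 0.0705. First find Macaulay duration:
  t   CF        PV=CF/(1+0.0705)^t    t·PV
  1        45.00        42.0364        42.0364
  2        45.00        39.2680        78.5361
  3        45.00        36.6820       110.0459
  4        45.00        34.2662       137.0648
  5        45.00        32.0095       160.0476
  6     2,045.00     1,358.8555     8,153.1331
  Σ                  1,543.1177     8,680.8638
P = 1,543.1177; Macaulay duration = 8,680.8638 / 1,543.1177 = 5.62554 years.
Modified duration = D_Mac / (1 + y) = 5.62554 / 1.0705 = 5.25505 years.

5.255 years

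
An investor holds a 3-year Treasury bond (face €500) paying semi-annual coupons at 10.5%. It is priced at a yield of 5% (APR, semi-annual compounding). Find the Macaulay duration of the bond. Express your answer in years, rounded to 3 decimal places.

2.677 years

Periodic yield y = 0.025. Discount each cash flow and weight by its period:
  t   CF        PV=CF/(1+0.025)^t    t·PV
  1        26.25        25.6098        25.6098
  2        26.25        24.9851        49.9703
  3        26.25        24.3757        73.1272
  4        26.25        23.7812        95.1248
  5        26.25        23.2012       116.0059
  6       526.25       453.7837     2,722.7024
  Σ                    575.7367     3,082.5403
Price P = Σ PV = 575.7367.
Macaulay duration = Σ(t·PV) / P = 3,082.5403 / 575.7367 = 5.35408 half-year periods.
In years: 5.35408 / 2 = 2.67704 years.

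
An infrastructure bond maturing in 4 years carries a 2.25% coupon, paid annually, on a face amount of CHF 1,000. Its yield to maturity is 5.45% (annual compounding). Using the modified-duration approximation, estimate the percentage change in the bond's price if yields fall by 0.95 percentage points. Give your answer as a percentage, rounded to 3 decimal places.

+3.478%

Periodic yield y = 0.0545. Modified duration first:
  t   CF        PV=CF/(1+0.0545)^t    t·PV
  1        22.50        21.3371        21.3371
  2        22.50        20.2344        40.4687
  3        22.50        19.1886        57.5657
  4     1,022.50       826.9457     3,307.7827
  Σ                    887.7057     3,427.1543
P = 887.7057; D_Mac = 3.86069 yrs; D_mod = 3.86069/(1+0.0545) = 3.66115 yrs.
ΔP/P ≈ -D_mod · Δy = -3.66115 × (-0.0095) = +0.034781 = +3.4781%.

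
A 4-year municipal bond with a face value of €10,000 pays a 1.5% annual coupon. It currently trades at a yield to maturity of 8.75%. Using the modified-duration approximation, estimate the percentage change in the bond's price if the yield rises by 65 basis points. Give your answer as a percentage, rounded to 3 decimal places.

Periodic yield y = 0.0875. Modified duration first:
  t   CF        PV=CF/(1+0.0875)^t    t·PV
  1       150.00       137.9310       137.9310
  2       150.00       126.8331       253.6663
  3       150.00       116.6282       349.8845
  4    10,150.00     7,256.8639    29,027.4557
  Σ                  7,638.2563    29,768.9375
P = 7,638.2563; D_Mac = 3.89735 yrs; D_mod = 3.89735/(1+0.0875) = 3.58377 yrs.
ΔP/P ≈ -D_mod · Δy = -3.58377 × (+0.0065) = -0.023294 = -2.3294%.

-2.329%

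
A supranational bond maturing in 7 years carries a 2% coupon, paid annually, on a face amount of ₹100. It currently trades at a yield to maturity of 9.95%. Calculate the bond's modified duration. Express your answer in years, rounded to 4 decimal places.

5.8774 years

Periodic yield y = 0.0995. First find Macaulay duration:
  t   CF        PV=CF/(1+0.0995)^t    t·PV
  1         2.00         1.8190         1.8190
  2         2.00         1.6544         3.3088
  3         2.00         1.5047         4.5140
  4         2.00         1.3685         5.4741
  5         2.00         1.2447         6.2233
  6         2.00         1.1320         6.7922
  7       102.00        52.5090       367.5628
  Σ                     61.2323       395.6943
P = 61.2323; Macaulay duration = 395.6943 / 61.2323 = 6.46218 years.
Modified duration = D_Mac / (1 + y) = 6.46218 / 1.0995 = 5.87738 years.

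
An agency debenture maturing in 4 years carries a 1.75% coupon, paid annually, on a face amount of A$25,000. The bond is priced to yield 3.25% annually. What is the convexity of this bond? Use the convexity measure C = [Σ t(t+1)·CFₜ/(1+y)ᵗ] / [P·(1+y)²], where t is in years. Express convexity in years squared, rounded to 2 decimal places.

With y = 0.0325:
  t   CF        PV=CF/(1+0.0325)^t    t·PV        t(t+1)·PV
  1       437.50       423.7288       423.7288         847.4576
  2       437.50       410.3911       820.7822       2,462.3466
  3       437.50       397.4732     1,192.4197       4,769.6787
  4    25,437.50    22,382.7882    89,531.1528     447,655.7641
  Σ                 23,614.3813    91,968.0835     455,735.2470
P = 23,614.3813.
Convexity = Σ t(t+1)·PV / [P·(1+y)²] = 455,735.2470 / (23,614.3813 × 1.066056) = 18.10322.

18.10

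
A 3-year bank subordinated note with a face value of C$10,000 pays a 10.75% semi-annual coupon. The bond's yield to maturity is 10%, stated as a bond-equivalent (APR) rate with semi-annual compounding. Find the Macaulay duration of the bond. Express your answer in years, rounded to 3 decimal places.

2.646 years

Periodic yield y = 0.05. Discount each cash flow and weight by its period:
  t   CF        PV=CF/(1+0.05)^t    t·PV
  1       537.50       511.9048       511.9048
  2       537.50       487.5283       975.0567
  3       537.50       464.3127     1,392.9381
  4       537.50       442.2026     1,768.8103
  5       537.50       421.1453     2,105.7266
  6    10,537.50     7,863.2447    47,179.4685
  Σ                 10,190.3385    53,933.9049
Price P = Σ PV = 10,190.3385.
Macaulay duration = Σ(t·PV) / P = 53,933.9049 / 10,190.3385 = 5.29265 half-year periods.
In years: 5.29265 / 2 = 2.64633 years.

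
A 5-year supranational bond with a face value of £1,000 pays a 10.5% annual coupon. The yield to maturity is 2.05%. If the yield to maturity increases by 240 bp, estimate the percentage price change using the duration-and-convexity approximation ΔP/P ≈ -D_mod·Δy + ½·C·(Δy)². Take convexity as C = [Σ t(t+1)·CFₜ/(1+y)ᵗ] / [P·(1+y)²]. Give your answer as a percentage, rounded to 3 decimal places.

-9.392%

With y = 0.0205:
  t   CF        PV=CF/(1+0.0205)^t    t·PV        t(t+1)·PV
  1       105.00       102.8907       102.8907         205.7815
  2       105.00       100.8239       201.6477         604.9431
  3       105.00        98.7985       296.3954       1,185.5818
  4       105.00        96.8138       387.2552       1,936.2760
  5     1,105.00       998.3831     4,991.9156      29,951.4938
  Σ                  1,397.7100     5,980.1047      33,884.0762
P = 1,397.7100; D_Mac = 4.27850 yrs; D_mod = 4.19255 yrs; C = 23.27837.
Duration effect: -4.19255 × (+0.024) = -0.100621
Convexity effect: 0.5 × 23.27837 × (0.024)² = +0.0067042
ΔP/P ≈ -0.100621 + 0.0067042 = -0.093917 = -9.3917%.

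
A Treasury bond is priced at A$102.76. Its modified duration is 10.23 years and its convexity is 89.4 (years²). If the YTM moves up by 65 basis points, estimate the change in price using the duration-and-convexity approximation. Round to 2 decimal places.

-A$6.64

Duration effect: -D_mod·Δy = -10.23 × (+0.0065) = -0.066495
Convexity effect: ½·C·(Δy)² = 0.5 × 89.4 × (0.0065)² = +0.001888575
ΔP/P ≈ -0.066495 + 0.001888575 = -0.064606425
ΔP ≈ 102.76 × (-0.064606425) = -6.638956233.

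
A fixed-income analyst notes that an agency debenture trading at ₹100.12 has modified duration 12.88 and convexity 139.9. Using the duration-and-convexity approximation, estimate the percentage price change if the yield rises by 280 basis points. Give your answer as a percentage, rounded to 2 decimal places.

-30.58%

Duration effect: -D_mod·Δy = -12.88 × (+0.028) = -0.360640
Convexity effect: ½·C·(Δy)² = 0.5 × 139.9 × (0.028)² = +0.0548408
ΔP/P ≈ -0.360640 + 0.0548408 = -0.3057992
= -30.57992%.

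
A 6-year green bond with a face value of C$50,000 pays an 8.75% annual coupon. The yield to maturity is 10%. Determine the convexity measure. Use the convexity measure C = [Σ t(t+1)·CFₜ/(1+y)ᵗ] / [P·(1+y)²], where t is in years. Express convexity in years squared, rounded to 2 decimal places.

26.21

With y = 0.1:
  t   CF        PV=CF/(1+0.1)^t    t·PV        t(t+1)·PV
  1     4,375.00     3,977.2727     3,977.2727       7,954.5455
  2     4,375.00     3,615.7025     7,231.4050      21,694.2149
  3     4,375.00     3,287.0023     9,861.0068      39,444.0270
  4     4,375.00     2,988.1839    11,952.7355      59,763.6773
  5     4,375.00     2,716.5308    13,582.6539      81,495.9237
  6    54,375.00    30,693.2699   184,159.6197   1,289,117.3378
  Σ                 47,277.9621   230,764.6935   1,499,469.7261
P = 47,277.9621.
Convexity = Σ t(t+1)·PV / [P·(1+y)²] = 1,499,469.7261 / (47,277.9621 × 1.210000) = 26.21160.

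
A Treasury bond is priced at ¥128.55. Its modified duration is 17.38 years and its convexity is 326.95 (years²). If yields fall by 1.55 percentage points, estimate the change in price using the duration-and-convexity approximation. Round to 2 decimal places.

Duration effect: -D_mod·Δy = -17.38 × (-0.0155) = +0.269390
Convexity effect: ½·C·(Δy)² = 0.5 × 326.95 × (-0.0155)² = +0.03927486875
ΔP/P ≈ +0.269390 + 0.03927486875 = +0.30866486875
ΔP ≈ 128.55 × (+0.30866486875) = +39.6788688778125.

+¥39.68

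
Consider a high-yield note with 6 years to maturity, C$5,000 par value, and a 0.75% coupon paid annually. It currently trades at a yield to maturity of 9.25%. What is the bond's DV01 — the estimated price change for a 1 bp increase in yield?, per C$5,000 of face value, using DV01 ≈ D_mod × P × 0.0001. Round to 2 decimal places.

C$1.66

Periodic yield y = 0.0925.
  t   CF        PV=CF/(1+0.0925)^t    t·PV
  1        37.50        34.3249        34.3249
  2        37.50        31.4187        62.8374
  3        37.50        28.7585        86.2756
  4        37.50        26.3236       105.2944
  5        37.50        24.0948       120.4742
  6     5,037.50     2,962.6912    17,776.1471
  Σ                  3,107.6118    18,185.3538
P = 3,107.6118; D_Mac = 5.85187 yrs; D_mod = 5.35641 yrs.
DV01 ≈ 5.35641 × 3,107.6118 × 0.0001 = 1.664563.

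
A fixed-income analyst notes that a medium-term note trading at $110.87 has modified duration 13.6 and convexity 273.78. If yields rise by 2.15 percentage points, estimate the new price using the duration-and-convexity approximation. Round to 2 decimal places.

$85.47

Duration effect: -D_mod·Δy = -13.6 × (+0.0215) = -0.292400
Convexity effect: ½·C·(Δy)² = 0.5 × 273.78 × (0.0215)² = +0.0632774025
ΔP/P ≈ -0.292400 + 0.0632774025 = -0.2291225975
New price ≈ 110.87 × (1 - 0.2291225975) = 85.467177615175.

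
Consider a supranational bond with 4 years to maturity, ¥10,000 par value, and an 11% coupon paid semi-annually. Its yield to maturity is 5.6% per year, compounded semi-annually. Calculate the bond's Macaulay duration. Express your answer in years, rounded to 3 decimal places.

Periodic yield y = 0.028. Discount each cash flow and weight by its period:
  t   CF        PV=CF/(1+0.028)^t    t·PV
  1       550.00       535.0195       535.0195
  2       550.00       520.4469     1,040.8939
  3       550.00       506.2713     1,518.8140
  4       550.00       492.4819     1,969.9274
  5       550.00       479.0679     2,395.3397
  6       550.00       466.0194     2,796.1164
  7       550.00       453.3263     3,173.2839
  8    10,550.00     8,458.7763    67,670.2108
  Σ                 11,911.4096    81,099.6056
Price P = Σ PV = 11,911.4096.
Macaulay duration = Σ(t·PV) / P = 81,099.6056 / 11,911.4096 = 6.80856 half-year periods.
In years: 6.80856 / 2 = 3.40428 years.

3.404 years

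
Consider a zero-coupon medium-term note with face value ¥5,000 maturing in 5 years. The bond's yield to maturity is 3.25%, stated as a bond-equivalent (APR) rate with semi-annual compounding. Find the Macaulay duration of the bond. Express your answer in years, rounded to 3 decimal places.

5.000 years

A zero-coupon bond has a single cash flow at maturity, so its Macaulay duration equals its maturity: 5 years.
(Equivalently: 10 semi-annual periods ÷ 2 = 5 years.)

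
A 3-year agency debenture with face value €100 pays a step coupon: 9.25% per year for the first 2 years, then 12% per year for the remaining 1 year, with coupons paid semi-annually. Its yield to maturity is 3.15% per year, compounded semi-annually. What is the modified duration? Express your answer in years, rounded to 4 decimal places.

Periodic yield y = 0.01575. First find Macaulay duration:
  t   CF        PV=CF/(1+0.01575)^t    t·PV
  1        4.625         4.5533         4.5533
  2        4.625         4.4827         8.9654
  3        4.625         4.4132        13.2395
  4        4.625         4.3447        17.3790
  5        6.000         5.5490        27.7452
  6      106.000        96.5128       579.0768
  Σ                    119.8557       650.9591
P = 119.8557; Macaulay duration = 650.9591 / 119.8557 = 5.43119 half-year periods = 2.71559 years.
Modified duration = D_Mac / (1 + y) = 2.71559 / 1.01575 = 2.67349 years.

2.6735 years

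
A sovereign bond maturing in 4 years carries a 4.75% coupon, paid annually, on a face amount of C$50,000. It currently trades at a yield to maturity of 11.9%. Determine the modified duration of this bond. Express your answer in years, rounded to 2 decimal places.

Periodic yield y = 0.119. First find Macaulay duration:
  t   CF        PV=CF/(1+0.119)^t    t·PV
  1     2,375.00     2,122.4307     2,122.4307
  2     2,375.00     1,896.7209     3,793.4419
  3     2,375.00     1,695.0143     5,085.0428
  4    52,375.00    33,404.4011   133,617.6044
  Σ                 39,118.5670   144,618.5198
P = 39,118.5670; Macaulay duration = 144,618.5198 / 39,118.5670 = 3.69693 years.
Modified duration = D_Mac / (1 + y) = 3.69693 / 1.119 = 3.30378 years.

3.30 years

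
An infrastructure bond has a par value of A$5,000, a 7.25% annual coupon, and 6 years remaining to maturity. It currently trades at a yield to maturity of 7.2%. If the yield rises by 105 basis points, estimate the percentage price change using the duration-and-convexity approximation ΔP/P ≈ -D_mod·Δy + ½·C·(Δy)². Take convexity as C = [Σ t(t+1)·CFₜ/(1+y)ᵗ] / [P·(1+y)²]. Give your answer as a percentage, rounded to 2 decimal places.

With y = 0.072:
  t   CF        PV=CF/(1+0.072)^t    t·PV        t(t+1)·PV
  1       362.50       338.1530       338.1530         676.3060
  2       362.50       315.4412       630.8824       1,892.6473
  3       362.50       294.2549       882.7646       3,531.0584
  4       362.50       274.4915     1,097.9659       5,489.8296
  5       362.50       256.0555     1,280.2774       7,681.6646
  6     5,362.50     3,533.4471    21,200.6826     148,404.7780
  Σ                  5,011.8431    25,430.7259     167,676.2838
P = 5,011.8431; D_Mac = 5.07413 yrs; D_mod = 4.73333 yrs; C = 29.11284.
Duration effect: -4.73333 × (+0.0105) = -0.049700
Convexity effect: 0.5 × 29.11284 × (0.0105)² = +0.0016048
ΔP/P ≈ -0.049700 + 0.0016048 = -0.048095 = -4.8095%.

-4.81%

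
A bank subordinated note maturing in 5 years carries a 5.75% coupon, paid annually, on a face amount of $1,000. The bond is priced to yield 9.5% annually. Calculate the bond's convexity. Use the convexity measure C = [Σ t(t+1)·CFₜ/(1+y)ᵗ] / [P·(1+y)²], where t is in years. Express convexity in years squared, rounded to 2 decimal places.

21.31

With y = 0.095:
  t   CF        PV=CF/(1+0.095)^t    t·PV        t(t+1)·PV
  1        57.50        52.5114        52.5114         105.0228
  2        57.50        47.9556        95.9113         287.7338
  3        57.50        43.7951       131.3853         525.5412
  4        57.50        39.9955       159.9821         799.9104
  5     1,057.50       671.7533     3,358.7663      20,152.5977
  Σ                    856.0109     3,798.5563      21,870.8059
P = 856.0109.
Convexity = Σ t(t+1)·PV / [P·(1+y)²] = 21,870.8059 / (856.0109 × 1.199025) = 21.30871.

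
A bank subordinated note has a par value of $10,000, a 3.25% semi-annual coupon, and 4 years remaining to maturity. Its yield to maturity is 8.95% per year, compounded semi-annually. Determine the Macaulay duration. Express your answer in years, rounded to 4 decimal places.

3.7536 years

Periodic yield y = 0.04475. Discount each cash flow and weight by its period:
  t   CF        PV=CF/(1+0.04475)^t    t·PV
  1       162.50       155.5396       155.5396
  2       162.50       148.8773       297.7547
  3       162.50       142.5004       427.5013
  4       162.50       136.3967       545.5868
  5       162.50       130.5544       652.7719
  6       162.50       124.9623       749.7739
  7       162.50       119.6098       837.2685
  8    10,162.50     7,159.8104    57,278.4830
  Σ                  8,118.2509    60,944.6797
Price P = Σ PV = 8,118.2509.
Macaulay duration = Σ(t·PV) / P = 60,944.6797 / 8,118.2509 = 7.50712 half-year periods.
In years: 7.50712 / 2 = 3.75356 years.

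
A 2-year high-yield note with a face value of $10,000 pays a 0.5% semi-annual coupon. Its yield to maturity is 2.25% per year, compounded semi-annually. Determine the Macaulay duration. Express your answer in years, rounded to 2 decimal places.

Periodic yield y = 0.01125. Discount each cash flow and weight by its period:
  t   CF        PV=CF/(1+0.01125)^t    t·PV
  1        25.00        24.7219        24.7219
  2        25.00        24.4469        48.8937
  3        25.00        24.1749        72.5247
  4    10,025.00     9,586.2829    38,345.1317
  Σ                  9,659.6265    38,491.2720
Price P = Σ PV = 9,659.6265.
Macaulay duration = Σ(t·PV) / P = 38,491.2720 / 9,659.6265 = 3.98476 half-year periods.
In years: 3.98476 / 2 = 1.99238 years.

1.99 years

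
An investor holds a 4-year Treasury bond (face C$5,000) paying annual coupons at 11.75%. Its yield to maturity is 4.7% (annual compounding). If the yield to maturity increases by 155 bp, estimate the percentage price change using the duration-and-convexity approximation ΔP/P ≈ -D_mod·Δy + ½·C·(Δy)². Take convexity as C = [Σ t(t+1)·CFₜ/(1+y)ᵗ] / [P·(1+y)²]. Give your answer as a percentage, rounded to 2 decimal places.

-4.97%

With y = 0.047:
  t   CF        PV=CF/(1+0.047)^t    t·PV        t(t+1)·PV
  1       587.50       561.1270       561.1270       1,122.2541
  2       587.50       535.9379     1,071.8759       3,215.6277
  3       587.50       511.8796     1,535.6388       6,142.5553
  4     5,587.50     4,649.7629    18,599.0517      92,995.2583
  Σ                  6,258.7075    21,767.6934     103,475.6953
P = 6,258.7075; D_Mac = 3.47799 yrs; D_mod = 3.32186 yrs; C = 15.08205.
Duration effect: -3.32186 × (+0.0155) = -0.051489
Convexity effect: 0.5 × 15.08205 × (0.0155)² = +0.0018117
ΔP/P ≈ -0.051489 + 0.0018117 = -0.049677 = -4.9677%.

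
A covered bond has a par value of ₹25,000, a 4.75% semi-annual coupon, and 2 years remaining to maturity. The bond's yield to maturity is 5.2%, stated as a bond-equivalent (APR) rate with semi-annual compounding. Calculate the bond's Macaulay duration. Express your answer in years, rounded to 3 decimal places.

Periodic yield y = 0.026. Discount each cash flow and weight by its period:
  t   CF        PV=CF/(1+0.026)^t    t·PV
  1       593.75       578.7037       578.7037
  2       593.75       564.0387     1,128.0774
  3       593.75       549.7453     1,649.2360
  4    25,593.75    23,096.4100    92,385.6400
  Σ                 24,788.8977    95,741.6570
Price P = Σ PV = 24,788.8977.
Macaulay duration = Σ(t·PV) / P = 95,741.6570 / 24,788.8977 = 3.86228 half-year periods.
In years: 3.86228 / 2 = 1.93114 years.

1.931 years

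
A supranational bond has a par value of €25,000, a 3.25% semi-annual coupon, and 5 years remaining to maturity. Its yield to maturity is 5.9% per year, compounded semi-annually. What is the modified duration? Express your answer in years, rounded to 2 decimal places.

Periodic yield y = 0.0295. First find Macaulay duration:
  t   CF        PV=CF/(1+0.0295)^t    t·PV
  1       406.25       394.6090       394.6090
  2       406.25       383.3016       766.6033
  3       406.25       372.3182     1,116.9547
  4       406.25       361.6496     1,446.5983
  5       406.25       351.2866     1,756.4331
  6       406.25       341.2206     2,047.3237
  7       406.25       331.4431     2,320.1014
  8       406.25       321.9457     2,575.5652
  9       406.25       312.7204     2,814.4836
  10   25,406.25    18,996.6516   189,966.5160
  Σ                 22,167.1465   205,205.1884
P = 22,167.1465; Macaulay duration = 205,205.1884 / 22,167.1465 = 9.25718 half-year periods = 4.62859 years.
Modified duration = D_Mac / (1 + y) = 4.62859 / 1.0295 = 4.49596 years.

4.50 years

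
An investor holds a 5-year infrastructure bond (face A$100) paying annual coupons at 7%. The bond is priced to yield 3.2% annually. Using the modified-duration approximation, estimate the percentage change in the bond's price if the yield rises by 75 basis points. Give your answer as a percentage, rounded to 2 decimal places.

-3.23%

Periodic yield y = 0.032. Modified duration first:
  t   CF        PV=CF/(1+0.032)^t    t·PV
  1         7.00         6.7829         6.7829
  2         7.00         6.5726        13.1452
  3         7.00         6.3688        19.1065
  4         7.00         6.1713        24.6853
  5       107.00        91.4082       457.0411
  Σ                    117.3040       520.7611
P = 117.3040; D_Mac = 4.43942 yrs; D_mod = 4.43942/(1+0.032) = 4.30176 yrs.
ΔP/P ≈ -D_mod · Δy = -4.30176 × (+0.0075) = -0.032263 = -3.2263%.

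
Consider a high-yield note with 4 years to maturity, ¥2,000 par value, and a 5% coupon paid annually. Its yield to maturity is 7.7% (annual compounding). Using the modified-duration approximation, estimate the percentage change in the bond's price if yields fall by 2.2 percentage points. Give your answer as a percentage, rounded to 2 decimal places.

+7.57%

Periodic yield y = 0.077. Modified duration first:
  t   CF        PV=CF/(1+0.077)^t    t·PV
  1       100.00        92.8505        92.8505
  2       100.00        86.2122       172.4243
  3       100.00        80.0484       240.1453
  4     2,100.00     1,560.8332     6,243.3326
  Σ                  1,819.9443     6,748.7528
P = 1,819.9443; D_Mac = 3.70822 yrs; D_mod = 3.70822/(1+0.077) = 3.44310 yrs.
ΔP/P ≈ -D_mod · Δy = -3.44310 × (-0.022) = +0.075748 = +7.5748%.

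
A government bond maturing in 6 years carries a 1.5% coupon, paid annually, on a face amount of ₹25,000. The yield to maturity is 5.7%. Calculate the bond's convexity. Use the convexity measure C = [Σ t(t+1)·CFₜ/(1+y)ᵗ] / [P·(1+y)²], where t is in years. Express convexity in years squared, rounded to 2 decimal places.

35.52

With y = 0.057:
  t   CF        PV=CF/(1+0.057)^t    t·PV        t(t+1)·PV
  1       375.00       354.7777       354.7777         709.5553
  2       375.00       335.6459       671.2917       2,013.8752
  3       375.00       317.5458       952.6373       3,810.5490
  4       375.00       300.4217     1,201.6869       6,008.4343
  5       375.00       284.2211     1,421.1055       8,526.6333
  6    25,375.00    18,195.1704   109,171.0224     764,197.1566
  Σ                 19,787.7825   113,772.5214     785,266.2037
P = 19,787.7825.
Convexity = Σ t(t+1)·PV / [P·(1+y)²] = 785,266.2037 / (19,787.7825 × 1.117249) = 35.51974.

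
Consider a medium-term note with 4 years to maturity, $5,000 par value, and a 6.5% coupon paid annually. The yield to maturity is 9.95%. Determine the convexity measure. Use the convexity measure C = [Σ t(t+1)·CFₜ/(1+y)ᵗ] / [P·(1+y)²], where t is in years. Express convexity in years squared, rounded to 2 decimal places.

With y = 0.0995:
  t   CF        PV=CF/(1+0.0995)^t    t·PV        t(t+1)·PV
  1       325.00       295.5889       295.5889         591.1778
  2       325.00       268.8394       537.6788       1,613.0363
  3       325.00       244.5106       733.5317       2,934.1270
  4     5,325.00     3,643.6670    14,574.6679      72,873.3397
  Σ                  4,452.6059    16,141.4674      78,011.6808
P = 4,452.6059.
Convexity = Σ t(t+1)·PV / [P·(1+y)²] = 78,011.6808 / (4,452.6059 × 1.208900) = 14.49289.

14.49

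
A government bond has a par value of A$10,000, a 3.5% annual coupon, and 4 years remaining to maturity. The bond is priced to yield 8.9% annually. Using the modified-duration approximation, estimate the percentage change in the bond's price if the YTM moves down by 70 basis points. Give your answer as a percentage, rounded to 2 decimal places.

+2.43%

Periodic yield y = 0.089. Modified duration first:
  t   CF        PV=CF/(1+0.089)^t    t·PV
  1       350.00       321.3958       321.3958
  2       350.00       295.1293       590.2585
  3       350.00       271.0094       813.0283
  4    10,350.00     7,359.1699    29,436.6797
  Σ                  8,246.7044    31,161.3623
P = 8,246.7044; D_Mac = 3.77864 yrs; D_mod = 3.77864/(1+0.089) = 3.46983 yrs.
ΔP/P ≈ -D_mod · Δy = -3.46983 × (-0.007) = +0.024289 = +2.4289%.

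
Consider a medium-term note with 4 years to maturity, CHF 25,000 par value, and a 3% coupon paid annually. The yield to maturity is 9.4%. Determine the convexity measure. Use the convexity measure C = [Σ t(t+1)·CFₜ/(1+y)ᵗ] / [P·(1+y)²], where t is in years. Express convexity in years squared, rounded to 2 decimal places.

With y = 0.094:
  t   CF        PV=CF/(1+0.094)^t    t·PV        t(t+1)·PV
  1       750.00       685.5576       685.5576       1,371.1152
  2       750.00       626.6523     1,253.3045       3,759.9136
  3       750.00       572.8083     1,718.4249       6,873.6995
  4    25,750.00    17,976.6162    71,906.4646     359,532.3232
  Σ                 19,861.6343    75,563.7517     371,537.0515
P = 19,861.6343.
Convexity = Σ t(t+1)·PV / [P·(1+y)²] = 371,537.0515 / (19,861.6343 × 1.196836) = 15.62977.

15.63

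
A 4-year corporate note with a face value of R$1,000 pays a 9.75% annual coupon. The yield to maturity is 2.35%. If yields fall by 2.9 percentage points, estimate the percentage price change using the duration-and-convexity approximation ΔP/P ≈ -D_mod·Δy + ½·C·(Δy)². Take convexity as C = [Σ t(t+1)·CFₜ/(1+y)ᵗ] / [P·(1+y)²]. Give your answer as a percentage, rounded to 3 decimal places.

With y = 0.0235:
  t   CF        PV=CF/(1+0.0235)^t    t·PV        t(t+1)·PV
  1        97.50        95.2614        95.2614         190.5227
  2        97.50        93.0741       186.1482         558.4447
  3        97.50        90.9371       272.8113       1,091.2451
  4     1,097.50     1,000.1224     4,000.4895      20,002.4474
  Σ                  1,279.3949     4,554.7104      21,842.6599
P = 1,279.3949; D_Mac = 3.56005 yrs; D_mod = 3.47831 yrs; C = 16.29766.
Duration effect: -3.47831 × (-0.029) = +0.100871
Convexity effect: 0.5 × 16.29766 × (-0.029)² = +0.0068532
ΔP/P ≈ +0.100871 + 0.0068532 = +0.107724 = +10.7724%.

+10.772%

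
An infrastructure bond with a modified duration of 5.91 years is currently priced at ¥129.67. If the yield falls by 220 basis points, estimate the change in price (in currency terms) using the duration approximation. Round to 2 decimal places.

+¥16.86

Duration approximation: ΔP/P ≈ -D_mod · Δy = -5.91 × (-0.022) = +0.130020.
ΔP ≈ 129.67 × (+0.130020) = +16.8596934.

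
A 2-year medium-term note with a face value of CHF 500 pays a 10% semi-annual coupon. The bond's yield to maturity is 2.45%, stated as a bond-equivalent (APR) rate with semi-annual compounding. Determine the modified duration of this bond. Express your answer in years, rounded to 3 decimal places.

Periodic yield y = 0.01225. First find Macaulay duration:
  t   CF        PV=CF/(1+0.01225)^t    t·PV
  1        25.00        24.6975        24.6975
  2        25.00        24.3986        48.7971
  3        25.00        24.1033        72.3099
  4       525.00       500.0439     2,000.1757
  Σ                    573.2433     2,145.9803
P = 573.2433; Macaulay duration = 2,145.9803 / 573.2433 = 3.74358 half-year periods = 1.87179 years.
Modified duration = D_Mac / (1 + y) = 1.87179 / 1.01225 = 1.84914 years.

1.849 years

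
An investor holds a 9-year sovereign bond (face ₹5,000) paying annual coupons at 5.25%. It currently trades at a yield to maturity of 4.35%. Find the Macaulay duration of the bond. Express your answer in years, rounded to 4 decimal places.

Periodic yield y = 0.0435. Discount each cash flow and weight by its year:
  t   CF        PV=CF/(1+0.0435)^t    t·PV
  1       262.50       251.5573       251.5573
  2       262.50       241.0707       482.1414
  3       262.50       231.0213       693.0638
  4       262.50       221.3908       885.5630
  5       262.50       212.1617     1,060.8086
  6       262.50       203.3174     1,219.9045
  7       262.50       194.8418     1,363.8926
  8       262.50       186.7195     1,493.7560
  9     5,262.50     3,587.2367    32,285.1299
  Σ                  5,329.3171    39,735.8171
Price P = Σ PV = 5,329.3171.
Macaulay duration = Σ(t·PV) / P = 39,735.8171 / 5,329.3171 = 7.45608 years.

7.4561 years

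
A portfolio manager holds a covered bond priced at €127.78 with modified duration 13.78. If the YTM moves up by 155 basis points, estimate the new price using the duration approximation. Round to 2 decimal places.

Duration approximation: ΔP/P ≈ -D_mod · Δy = -13.78 × (+0.0155) = -0.213590.
New price ≈ 127.78 × (1 - 0.213590) = 100.4874698.

€100.49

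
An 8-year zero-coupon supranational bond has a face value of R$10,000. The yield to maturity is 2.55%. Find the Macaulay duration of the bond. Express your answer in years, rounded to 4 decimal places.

A zero-coupon bond has a single cash flow at maturity, so its Macaulay duration equals its maturity: 8 years.

8.0000 years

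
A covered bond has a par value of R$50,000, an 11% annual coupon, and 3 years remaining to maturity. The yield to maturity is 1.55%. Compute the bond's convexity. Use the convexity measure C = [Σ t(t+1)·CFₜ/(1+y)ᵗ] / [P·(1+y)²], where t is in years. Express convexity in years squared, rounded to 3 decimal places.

10.326

With y = 0.0155:
  t   CF        PV=CF/(1+0.0155)^t    t·PV        t(t+1)·PV
  1     5,500.00     5,416.0512     5,416.0512      10,832.1024
  2     5,500.00     5,333.3838    10,666.7675      32,000.3025
  3    55,500.00    52,997.2335   158,991.7006     635,966.8024
  Σ                 63,746.6685   175,074.5193     678,799.2073
P = 63,746.6685.
Convexity = Σ t(t+1)·PV / [P·(1+y)²] = 678,799.2073 / (63,746.6685 × 1.031240) = 10.32581.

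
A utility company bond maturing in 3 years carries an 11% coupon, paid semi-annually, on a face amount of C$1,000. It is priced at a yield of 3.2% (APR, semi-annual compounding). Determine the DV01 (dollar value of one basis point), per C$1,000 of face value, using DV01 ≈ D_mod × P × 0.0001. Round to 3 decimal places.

Periodic yield y = 0.016.
  t   CF        PV=CF/(1+0.016)^t    t·PV
  1        55.00        54.1339        54.1339
  2        55.00        53.2814       106.5627
  3        55.00        52.4423       157.3268
  4        55.00        51.6164       206.4657
  5        55.00        50.8036       254.0178
  6     1,055.00       959.1581     5,754.9488
  Σ                  1,221.4356     6,533.4557
P = 1,221.4356; D_Mac = 5.34900 half-year periods = 2.67450 yrs; D_mod = 2.63238 yrs.
DV01 ≈ 2.63238 × 1,221.4356 × 0.0001 = 0.321528.

C$0.322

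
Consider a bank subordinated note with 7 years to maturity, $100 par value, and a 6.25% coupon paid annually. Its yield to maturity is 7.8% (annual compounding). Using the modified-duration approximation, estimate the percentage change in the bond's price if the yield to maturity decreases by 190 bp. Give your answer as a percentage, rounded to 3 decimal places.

+10.264%

Periodic yield y = 0.078. Modified duration first:
  t   CF        PV=CF/(1+0.078)^t    t·PV
  1         6.25         5.7978         5.7978
  2         6.25         5.3783        10.7565
  3         6.25         4.9891        14.9674
  4         6.25         4.6281        18.5125
  5         6.25         4.2933        21.4663
  6         6.25         3.9826        23.8956
  7       106.25        62.8055       439.6384
  Σ                     91.8746       535.0345
P = 91.8746; D_Mac = 5.82353 yrs; D_mod = 5.82353/(1+0.078) = 5.40216 yrs.
ΔP/P ≈ -D_mod · Δy = -5.40216 × (-0.019) = +0.102641 = +10.2641%.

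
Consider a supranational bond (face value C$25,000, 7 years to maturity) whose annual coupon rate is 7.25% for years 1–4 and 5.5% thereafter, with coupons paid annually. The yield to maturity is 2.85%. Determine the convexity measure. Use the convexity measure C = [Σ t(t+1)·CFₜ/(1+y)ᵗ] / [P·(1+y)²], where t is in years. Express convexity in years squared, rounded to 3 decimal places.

41.891

With y = 0.0285:
  t   CF        PV=CF/(1+0.0285)^t    t·PV        t(t+1)·PV
  1     1,812.50     1,762.2752     1,762.2752       3,524.5503
  2     1,812.50     1,713.4421     3,426.8841      10,280.6524
  3     1,812.50     1,665.9621     4,997.8864      19,991.5457
  4     1,812.50     1,619.7979     6,479.1916      32,395.9580
  5     1,375.00     1,194.7615     5,973.8075      35,842.8449
  6     1,375.00     1,161.6543     6,969.9261      48,789.4826
  7    26,375.00    21,665.1847   151,656.2930   1,213,250.3439
  Σ                 30,783.0778   181,266.2638   1,364,075.3777
P = 30,783.0778.
Convexity = Σ t(t+1)·PV / [P·(1+y)²] = 1,364,075.3777 / (30,783.0778 × 1.057812) = 41.89071.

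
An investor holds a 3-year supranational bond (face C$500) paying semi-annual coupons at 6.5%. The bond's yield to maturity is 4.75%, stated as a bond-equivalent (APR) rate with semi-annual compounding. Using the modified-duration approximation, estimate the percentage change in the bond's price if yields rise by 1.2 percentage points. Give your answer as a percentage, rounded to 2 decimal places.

Periodic yield y = 0.02375. Modified duration first:
  t   CF        PV=CF/(1+0.02375)^t    t·PV
  1        16.25        15.8730        15.8730
  2        16.25        15.5048        31.0096
  3        16.25        15.1451        45.4352
  4        16.25        14.7937        59.1749
  5        16.25        14.4505        72.2527
  6       516.25       448.4320     2,690.5919
  Σ                    524.1991     2,914.3373
P = 524.1991; D_Mac = 5.55960 half-year periods = 2.77980 yrs; D_mod = 2.77980/(1+0.02375) = 2.71531 yrs.
ΔP/P ≈ -D_mod · Δy = -2.71531 × (+0.012) = -0.032584 = -3.2584%.

-3.26%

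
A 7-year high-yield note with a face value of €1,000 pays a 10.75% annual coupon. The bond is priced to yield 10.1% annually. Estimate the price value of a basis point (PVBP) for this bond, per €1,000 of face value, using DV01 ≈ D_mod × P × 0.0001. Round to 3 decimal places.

Periodic yield y = 0.101.
  t   CF        PV=CF/(1+0.101)^t    t·PV
  1       107.50        97.6385        97.6385
  2       107.50        88.6817       177.3633
  3       107.50        80.5465       241.6394
  4       107.50        73.1576       292.6302
  5       107.50        66.4465       332.2323
  6       107.50        60.3510       362.1061
  7     1,107.50       564.7191     3,953.0339
  Σ                  1,031.5408     5,456.6438
P = 1,031.5408; D_Mac = 5.28980 yrs; D_mod = 4.80454 yrs.
DV01 ≈ 4.80454 × 1,031.5408 × 0.0001 = 0.495608.

€0.496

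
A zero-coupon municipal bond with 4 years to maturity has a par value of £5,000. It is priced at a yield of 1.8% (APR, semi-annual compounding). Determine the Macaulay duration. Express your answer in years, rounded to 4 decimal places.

A zero-coupon bond has a single cash flow at maturity, so its Macaulay duration equals its maturity: 4 years.
(Equivalently: 8 semi-annual periods ÷ 2 = 4 years.)

4.0000 years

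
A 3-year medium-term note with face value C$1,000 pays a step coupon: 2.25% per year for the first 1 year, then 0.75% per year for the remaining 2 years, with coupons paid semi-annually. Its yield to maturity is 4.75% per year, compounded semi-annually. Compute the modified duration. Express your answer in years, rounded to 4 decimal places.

2.8664 years

Periodic yield y = 0.02375. First find Macaulay duration:
  t   CF        PV=CF/(1+0.02375)^t    t·PV
  1        11.25        10.9890        10.9890
  2        11.25        10.7341        21.4682
  3         3.75         3.4950        10.4851
  4         3.75         3.4139        13.6558
  5         3.75         3.3347        16.6737
  6     1,003.75       871.8907     5,231.3445
  Σ                    903.8575     5,304.6162
P = 903.8575; Macaulay duration = 5,304.6162 / 903.8575 = 5.86886 half-year periods = 2.93443 years.
Modified duration = D_Mac / (1 + y) = 2.93443 / 1.02375 = 2.86636 years.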